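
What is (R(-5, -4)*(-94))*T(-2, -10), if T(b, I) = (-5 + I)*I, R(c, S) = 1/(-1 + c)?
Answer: 2350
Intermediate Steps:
T(b, I) = I*(-5 + I)
(R(-5, -4)*(-94))*T(-2, -10) = (-94/(-1 - 5))*(-10*(-5 - 10)) = (-94/(-6))*(-10*(-15)) = -⅙*(-94)*150 = (47/3)*150 = 2350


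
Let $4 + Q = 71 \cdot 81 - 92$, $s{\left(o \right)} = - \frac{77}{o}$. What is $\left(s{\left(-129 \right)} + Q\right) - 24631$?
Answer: $- \frac{2447827}{129} \approx -18975.0$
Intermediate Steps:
$Q = 5655$ ($Q = -4 + \left(71 \cdot 81 - 92\right) = -4 + \left(5751 - 92\right) = -4 + 5659 = 5655$)
$\left(s{\left(-129 \right)} + Q\right) - 24631 = \left(- \frac{77}{-129} + 5655\right) - 24631 = \left(\left(-77\right) \left(- \frac{1}{129}\right) + 5655\right) - 24631 = \left(\frac{77}{129} + 5655\right) - 24631 = \frac{729572}{129} - 24631 = - \frac{2447827}{129}$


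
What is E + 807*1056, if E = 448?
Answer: 852640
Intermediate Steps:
E + 807*1056 = 448 + 807*1056 = 448 + 852192 = 852640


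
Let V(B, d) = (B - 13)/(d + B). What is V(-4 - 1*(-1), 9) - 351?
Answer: -1061/3 ≈ -353.67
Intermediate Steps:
V(B, d) = (-13 + B)/(B + d)
V(-4 - 1*(-1), 9) - 351 = (-13 + (-4 - 1*(-1)))/((-4 - 1*(-1)) + 9) - 351 = (-13 + (-4 + 1))/((-4 + 1) + 9) - 351 = (-13 - 3)/(-3 + 9) - 351 = -16/6 - 351 = (⅙)*(-16) - 351 = -8/3 - 351 = -1061/3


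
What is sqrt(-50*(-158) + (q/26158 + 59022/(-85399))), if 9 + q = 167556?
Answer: 7*sqrt(805118236244275360066)/2233867042 ≈ 88.914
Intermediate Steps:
q = 167547 (q = -9 + 167556 = 167547)
sqrt(-50*(-158) + (q/26158 + 59022/(-85399))) = sqrt(-50*(-158) + (167547/26158 + 59022/(-85399))) = sqrt(7900 + (167547*(1/26158) + 59022*(-1/85399))) = sqrt(7900 + (167547/26158 - 59022/85399)) = sqrt(7900 + 12764448777/2233867042) = sqrt(17660314080577/2233867042) = 7*sqrt(805118236244275360066)/2233867042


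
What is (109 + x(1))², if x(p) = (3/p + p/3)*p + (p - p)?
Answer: 113569/9 ≈ 12619.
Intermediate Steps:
x(p) = p*(3/p + p/3) (x(p) = (3/p + p*(⅓))*p + 0 = (3/p + p/3)*p + 0 = p*(3/p + p/3) + 0 = p*(3/p + p/3))
(109 + x(1))² = (109 + (3 + (⅓)*1²))² = (109 + (3 + (⅓)*1))² = (109 + (3 + ⅓))² = (109 + 10/3)² = (337/3)² = 113569/9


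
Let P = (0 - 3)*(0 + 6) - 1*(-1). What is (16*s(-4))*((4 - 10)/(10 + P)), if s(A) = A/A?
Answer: 96/7 ≈ 13.714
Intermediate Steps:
s(A) = 1
P = -17 (P = -3*6 + 1 = -18 + 1 = -17)
(16*s(-4))*((4 - 10)/(10 + P)) = (16*1)*((4 - 10)/(10 - 17)) = 16*(-6/(-7)) = 16*(-6*(-1/7)) = 16*(6/7) = 96/7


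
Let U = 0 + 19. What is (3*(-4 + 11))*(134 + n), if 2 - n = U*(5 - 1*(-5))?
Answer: -1134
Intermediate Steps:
U = 19
n = -188 (n = 2 - 19*(5 - 1*(-5)) = 2 - 19*(5 + 5) = 2 - 19*10 = 2 - 1*190 = 2 - 190 = -188)
(3*(-4 + 11))*(134 + n) = (3*(-4 + 11))*(134 - 188) = (3*7)*(-54) = 21*(-54) = -1134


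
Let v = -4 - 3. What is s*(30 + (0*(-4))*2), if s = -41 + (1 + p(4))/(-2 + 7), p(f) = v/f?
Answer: -2469/2 ≈ -1234.5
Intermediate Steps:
v = -7
p(f) = -7/f
s = -823/20 (s = -41 + (1 - 7/4)/(-2 + 7) = -41 + (1 - 7*¼)/5 = -41 + (1 - 7/4)*(⅕) = -41 - ¾*⅕ = -41 - 3/20 = -823/20 ≈ -41.150)
s*(30 + (0*(-4))*2) = -823*(30 + (0*(-4))*2)/20 = -823*(30 + 0*2)/20 = -823*(30 + 0)/20 = -823/20*30 = -2469/2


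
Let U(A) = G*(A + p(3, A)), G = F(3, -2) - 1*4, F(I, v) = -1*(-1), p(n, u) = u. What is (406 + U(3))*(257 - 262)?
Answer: -1940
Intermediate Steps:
F(I, v) = 1
G = -3 (G = 1 - 1*4 = 1 - 4 = -3)
U(A) = -6*A (U(A) = -3*(A + A) = -6*A)
(406 + U(3))*(257 - 262) = (406 - 6*3)*(257 - 262) = (406 - 18)*(-5) = 388*(-5) = -1940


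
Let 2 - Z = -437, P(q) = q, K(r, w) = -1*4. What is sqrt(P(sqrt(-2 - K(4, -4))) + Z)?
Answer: sqrt(439 + sqrt(2)) ≈ 20.986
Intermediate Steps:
K(r, w) = -4
Z = 439 (Z = 2 - 1*(-437) = 2 + 437 = 439)
sqrt(P(sqrt(-2 - K(4, -4))) + Z) = sqrt(sqrt(-2 - 1*(-4)) + 439) = sqrt(sqrt(-2 + 4) + 439) = sqrt(sqrt(2) + 439) = sqrt(439 + sqrt(2))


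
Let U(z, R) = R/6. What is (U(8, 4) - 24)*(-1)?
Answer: 70/3 ≈ 23.333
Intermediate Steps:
U(z, R) = R/6 (U(z, R) = R*(⅙) = R/6)
(U(8, 4) - 24)*(-1) = ((⅙)*4 - 24)*(-1) = (⅔ - 24)*(-1) = -70/3*(-1) = 70/3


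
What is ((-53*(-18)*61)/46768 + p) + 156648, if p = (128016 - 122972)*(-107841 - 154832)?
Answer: -30978327273079/23384 ≈ -1.3248e+9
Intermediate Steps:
p = -1324922612 (p = 5044*(-262673) = -1324922612)
((-53*(-18)*61)/46768 + p) + 156648 = ((-53*(-18)*61)/46768 - 1324922612) + 156648 = ((954*61)*(1/46768) - 1324922612) + 156648 = (58194*(1/46768) - 1324922612) + 156648 = (29097/23384 - 1324922612) + 156648 = -30981990329911/23384 + 156648 = -30978327273079/23384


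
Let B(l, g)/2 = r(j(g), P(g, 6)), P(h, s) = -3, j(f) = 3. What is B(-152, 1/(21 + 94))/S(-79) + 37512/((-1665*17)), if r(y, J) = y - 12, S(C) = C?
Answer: -272662/248455 ≈ -1.0974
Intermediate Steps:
r(y, J) = -12 + y
B(l, g) = -18 (B(l, g) = 2*(-12 + 3) = 2*(-9) = -18)
B(-152, 1/(21 + 94))/S(-79) + 37512/((-1665*17)) = -18/(-79) + 37512/((-1665*17)) = -18*(-1/79) + 37512/(-28305) = 18/79 + 37512*(-1/28305) = 18/79 - 4168/3145 = -272662/248455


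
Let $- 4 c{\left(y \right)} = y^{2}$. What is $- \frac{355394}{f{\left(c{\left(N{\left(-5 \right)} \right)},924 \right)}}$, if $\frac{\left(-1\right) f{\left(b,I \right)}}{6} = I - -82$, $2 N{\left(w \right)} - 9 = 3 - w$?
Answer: $\frac{177697}{3018} \approx 58.879$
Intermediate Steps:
$N{\left(w \right)} = 6 - \frac{w}{2}$ ($N{\left(w \right)} = \frac{9}{2} + \frac{3 - w}{2} = \frac{9}{2} - \left(- \frac{3}{2} + \frac{w}{2}\right) = 6 - \frac{w}{2}$)
$c{\left(y \right)} = - \frac{y^{2}}{4}$
$f{\left(b,I \right)} = -492 - 6 I$ ($f{\left(b,I \right)} = - 6 \left(I - -82\right) = - 6 \left(I + 82\right) = - 6 \left(82 + I\right) = -492 - 6 I$)
$- \frac{355394}{f{\left(c{\left(N{\left(-5 \right)} \right)},924 \right)}} = - \frac{355394}{-492 - 5544} = - \frac{355394}{-6036} = \left(-355394\right) \left(- \frac{1}{6036}\right) = \frac{177697}{3018}$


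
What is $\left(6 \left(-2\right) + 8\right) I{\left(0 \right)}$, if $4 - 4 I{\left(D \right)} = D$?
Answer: $-4$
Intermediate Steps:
$I{\left(D \right)} = 1 - \frac{D}{4}$
$\left(6 \left(-2\right) + 8\right) I{\left(0 \right)} = \left(6 \left(-2\right) + 8\right) \left(1 - 0\right) = \left(-12 + 8\right) \left(1 + 0\right) = \left(-4\right) 1 = -4$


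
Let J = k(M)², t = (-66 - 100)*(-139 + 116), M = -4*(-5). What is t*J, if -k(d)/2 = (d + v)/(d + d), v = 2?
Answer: 230989/50 ≈ 4619.8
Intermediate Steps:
M = 20
k(d) = -(2 + d)/d (k(d) = -2*(d + 2)/(d + d) = -2*(2 + d)/(2*d) = -2*(2 + d)*1/(2*d) = -(2 + d)/d)
t = 3818 (t = -166*(-23) = 3818)
J = 121/100 (J = ((-2 - 1*20)/20)² = ((-2 - 20)/20)² = ((1/20)*(-22))² = (-11/10)² = 121/100 ≈ 1.2100)
t*J = 3818*(121/100) = 230989/50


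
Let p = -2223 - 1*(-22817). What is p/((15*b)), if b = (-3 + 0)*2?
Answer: -10297/45 ≈ -228.82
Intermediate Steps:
p = 20594 (p = -2223 + 22817 = 20594)
b = -6 (b = -3*2 = -6)
p/((15*b)) = 20594/((15*(-6))) = 20594/(-90) = 20594*(-1/90) = -10297/45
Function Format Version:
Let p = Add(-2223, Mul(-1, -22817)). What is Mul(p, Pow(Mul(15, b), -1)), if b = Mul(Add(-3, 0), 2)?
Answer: Rational(-10297, 45) ≈ -228.82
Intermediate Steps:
p = 20594 (p = Add(-2223, 22817) = 20594)
b = -6 (b = Mul(-3, 2) = -6)
Mul(p, Pow(Mul(15, b), -1)) = Mul(20594, Pow(Mul(15, -6), -1)) = Mul(20594, Pow(-90, -1)) = Mul(20594, Rational(-1, 90)) = Rational(-10297, 45)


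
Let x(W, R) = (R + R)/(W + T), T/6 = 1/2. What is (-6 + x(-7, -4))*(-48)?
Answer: 192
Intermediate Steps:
T = 3 (T = 6/2 = 6*(½) = 3)
x(W, R) = 2*R/(3 + W) (x(W, R) = (R + R)/(W + 3) = (2*R)/(3 + W) = 2*R/(3 + W))
(-6 + x(-7, -4))*(-48) = (-6 + 2*(-4)/(3 - 7))*(-48) = (-6 + 2*(-4)/(-4))*(-48) = (-6 + 2*(-4)*(-¼))*(-48) = (-6 + 2)*(-48) = -4*(-48) = 192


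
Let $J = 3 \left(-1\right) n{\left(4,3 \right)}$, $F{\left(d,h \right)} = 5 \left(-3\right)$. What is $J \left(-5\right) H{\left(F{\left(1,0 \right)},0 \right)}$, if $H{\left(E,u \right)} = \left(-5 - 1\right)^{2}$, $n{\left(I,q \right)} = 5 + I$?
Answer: $4860$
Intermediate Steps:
$F{\left(d,h \right)} = -15$
$H{\left(E,u \right)} = 36$ ($H{\left(E,u \right)} = \left(-6\right)^{2} = 36$)
$J = -27$ ($J = 3 \left(-1\right) \left(5 + 4\right) = \left(-3\right) 9 = -27$)
$J \left(-5\right) H{\left(F{\left(1,0 \right)},0 \right)} = \left(-27\right) \left(-5\right) 36 = 135 \cdot 36 = 4860$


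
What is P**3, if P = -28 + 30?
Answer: 8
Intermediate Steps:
P = 2
P**3 = 2**3 = 8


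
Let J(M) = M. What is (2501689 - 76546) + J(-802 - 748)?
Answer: 2423593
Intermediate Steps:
(2501689 - 76546) + J(-802 - 748) = (2501689 - 76546) + (-802 - 748) = 2425143 - 1550 = 2423593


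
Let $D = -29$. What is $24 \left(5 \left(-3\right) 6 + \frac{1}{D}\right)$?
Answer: $- \frac{62664}{29} \approx -2160.8$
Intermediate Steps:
$24 \left(5 \left(-3\right) 6 + \frac{1}{D}\right) = 24 \left(5 \left(-3\right) 6 + \frac{1}{-29}\right) = 24 \left(\left(-15\right) 6 - \frac{1}{29}\right) = 24 \left(-90 - \frac{1}{29}\right) = 24 \left(- \frac{2611}{29}\right) = - \frac{62664}{29}$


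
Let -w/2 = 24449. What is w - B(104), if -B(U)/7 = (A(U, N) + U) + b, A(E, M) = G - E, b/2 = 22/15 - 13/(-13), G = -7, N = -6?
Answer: -733687/15 ≈ -48912.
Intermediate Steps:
w = -48898 (w = -2*24449 = -48898)
b = 74/15 (b = 2*(22/15 - 13/(-13)) = 2*(22*(1/15) - 13*(-1/13)) = 2*(22/15 + 1) = 2*(37/15) = 74/15 ≈ 4.9333)
A(E, M) = -7 - E
B(U) = 217/15 (B(U) = -7*(((-7 - U) + U) + 74/15) = -7*(-7 + 74/15) = -7*(-31/15) = 217/15)
w - B(104) = -48898 - 1*217/15 = -48898 - 217/15 = -733687/15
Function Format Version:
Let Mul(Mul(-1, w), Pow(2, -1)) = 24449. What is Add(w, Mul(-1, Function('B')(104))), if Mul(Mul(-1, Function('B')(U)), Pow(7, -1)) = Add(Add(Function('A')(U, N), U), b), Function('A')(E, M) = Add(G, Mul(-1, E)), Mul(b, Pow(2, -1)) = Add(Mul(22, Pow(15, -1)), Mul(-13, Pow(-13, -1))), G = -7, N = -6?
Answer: Rational(-733687, 15) ≈ -48912.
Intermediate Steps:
w = -48898 (w = Mul(-2, 24449) = -48898)
b = Rational(74, 15) (b = Mul(2, Add(Mul(22, Pow(15, -1)), Mul(-13, Pow(-13, -1)))) = Mul(2, Add(Mul(22, Rational(1, 15)), Mul(-13, Rational(-1, 13)))) = Mul(2, Add(Rational(22, 15), 1)) = Mul(2, Rational(37, 15)) = Rational(74, 15) ≈ 4.9333)
Function('A')(E, M) = Add(-7, Mul(-1, E))
Function('B')(U) = Rational(217, 15) (Function('B')(U) = Mul(-7, Add(Add(Add(-7, Mul(-1, U)), U), Rational(74, 15))) = Mul(-7, Add(-7, Rational(74, 15))) = Mul(-7, Rational(-31, 15)) = Rational(217, 15))
Add(w, Mul(-1, Function('B')(104))) = Add(-48898, Mul(-1, Rational(217, 15))) = Add(-48898, Rational(-217, 15)) = Rational(-733687, 15)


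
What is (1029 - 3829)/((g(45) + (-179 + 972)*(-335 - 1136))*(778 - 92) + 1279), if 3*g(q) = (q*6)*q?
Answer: 2800/797441479 ≈ 3.5112e-6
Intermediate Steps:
g(q) = 2*q² (g(q) = ((q*6)*q)/3 = ((6*q)*q)/3 = (6*q²)/3 = 2*q²)
(1029 - 3829)/((g(45) + (-179 + 972)*(-335 - 1136))*(778 - 92) + 1279) = (1029 - 3829)/((2*45² + (-179 + 972)*(-335 - 1136))*(778 - 92) + 1279) = -2800/((2*2025 + 793*(-1471))*686 + 1279) = -2800/((4050 - 1166503)*686 + 1279) = -2800/(-1162453*686 + 1279) = -2800/(-797442758 + 1279) = -2800/(-797441479) = -2800*(-1/797441479) = 2800/797441479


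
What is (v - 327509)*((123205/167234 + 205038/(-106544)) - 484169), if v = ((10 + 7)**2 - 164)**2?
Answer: 168160787585247333129/1113611206 ≈ 1.5100e+11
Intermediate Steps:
v = 15625 (v = (17**2 - 164)**2 = (289 - 164)**2 = 125**2 = 15625)
(v - 327509)*((123205/167234 + 205038/(-106544)) - 484169) = (15625 - 327509)*((123205/167234 + 205038/(-106544)) - 484169) = -311884*((123205*(1/167234) + 205038*(-1/106544)) - 484169) = -311884*((123205/167234 - 102519/53272) - 484169) = -311884*(-5290642843/4454444824 - 484169) = -311884*(-2156709386634099/4454444824) = 168160787585247333129/1113611206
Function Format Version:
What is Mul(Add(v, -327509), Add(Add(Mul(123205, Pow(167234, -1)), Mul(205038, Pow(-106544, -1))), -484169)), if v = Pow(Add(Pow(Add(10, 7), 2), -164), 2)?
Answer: Rational(168160787585247333129, 1113611206) ≈ 1.5100e+11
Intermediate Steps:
v = 15625 (v = Pow(Add(Pow(17, 2), -164), 2) = Pow(Add(289, -164), 2) = Pow(125, 2) = 15625)
Mul(Add(v, -327509), Add(Add(Mul(123205, Pow(167234, -1)), Mul(205038, Pow(-106544, -1))), -484169)) = Mul(Add(15625, -327509), Add(Add(Mul(123205, Pow(167234, -1)), Mul(205038, Pow(-106544, -1))), -484169)) = Mul(-311884, Add(Add(Mul(123205, Rational(1, 167234)), Mul(205038, Rational(-1, 106544))), -484169)) = Mul(-311884, Add(Add(Rational(123205, 167234), Rational(-102519, 53272)), -484169)) = Mul(-311884, Add(Rational(-5290642843, 4454444824), -484169)) = Mul(-311884, Rational(-2156709386634099, 4454444824)) = Rational(168160787585247333129, 1113611206)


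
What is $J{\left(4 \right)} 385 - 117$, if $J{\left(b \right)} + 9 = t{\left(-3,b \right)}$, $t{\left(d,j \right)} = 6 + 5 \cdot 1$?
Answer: $653$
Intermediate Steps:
$t{\left(d,j \right)} = 11$ ($t{\left(d,j \right)} = 6 + 5 = 11$)
$J{\left(b \right)} = 2$ ($J{\left(b \right)} = -9 + 11 = 2$)
$J{\left(4 \right)} 385 - 117 = 2 \cdot 385 - 117 = 770 - 117 = 653$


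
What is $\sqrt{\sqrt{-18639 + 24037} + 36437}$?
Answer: $\sqrt{36437 + \sqrt{5398}} \approx 191.08$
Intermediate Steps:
$\sqrt{\sqrt{-18639 + 24037} + 36437} = \sqrt{\sqrt{5398} + 36437} = \sqrt{36437 + \sqrt{5398}}$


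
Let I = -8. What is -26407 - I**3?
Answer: -25895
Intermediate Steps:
-26407 - I**3 = -26407 - 1*(-8)**3 = -26407 - 1*(-512) = -26407 + 512 = -25895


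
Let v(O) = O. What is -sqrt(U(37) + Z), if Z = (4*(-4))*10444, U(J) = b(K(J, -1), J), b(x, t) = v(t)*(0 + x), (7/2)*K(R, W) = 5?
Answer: -I*sqrt(8185506)/7 ≈ -408.72*I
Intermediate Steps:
K(R, W) = 10/7 (K(R, W) = (2/7)*5 = 10/7)
b(x, t) = t*x (b(x, t) = t*(0 + x) = t*x)
U(J) = 10*J/7 (U(J) = J*(10/7) = 10*J/7)
Z = -167104 (Z = -16*10444 = -167104)
-sqrt(U(37) + Z) = -sqrt((10/7)*37 - 167104) = -sqrt(370/7 - 167104) = -sqrt(-1169358/7) = -I*sqrt(8185506)/7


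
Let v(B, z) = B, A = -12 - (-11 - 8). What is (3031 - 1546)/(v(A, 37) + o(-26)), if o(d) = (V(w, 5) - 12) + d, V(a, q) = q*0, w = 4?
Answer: -1485/31 ≈ -47.903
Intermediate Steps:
A = 7 (A = -12 - 1*(-19) = -12 + 19 = 7)
V(a, q) = 0
o(d) = -12 + d (o(d) = (0 - 12) + d = -12 + d)
(3031 - 1546)/(v(A, 37) + o(-26)) = (3031 - 1546)/(7 + (-12 - 26)) = 1485/(7 - 38) = 1485/(-31) = 1485*(-1/31) = -1485/31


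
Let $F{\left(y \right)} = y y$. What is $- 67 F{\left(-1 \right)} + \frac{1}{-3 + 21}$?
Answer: $- \frac{1205}{18} \approx -66.944$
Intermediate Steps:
$F{\left(y \right)} = y^{2}$
$- 67 F{\left(-1 \right)} + \frac{1}{-3 + 21} = - 67 \left(-1\right)^{2} + \frac{1}{-3 + 21} = \left(-67\right) 1 + \frac{1}{18} = -67 + \frac{1}{18} = - \frac{1205}{18}$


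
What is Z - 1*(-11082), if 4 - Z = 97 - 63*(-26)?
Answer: 9351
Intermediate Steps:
Z = -1731 (Z = 4 - (97 - 63*(-26)) = 4 - (97 + 1638) = 4 - 1*1735 = 4 - 1735 = -1731)
Z - 1*(-11082) = -1731 - 1*(-11082) = -1731 + 11082 = 9351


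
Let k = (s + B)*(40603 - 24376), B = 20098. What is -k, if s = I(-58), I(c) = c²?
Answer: -380717874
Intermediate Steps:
s = 3364 (s = (-58)² = 3364)
k = 380717874 (k = (3364 + 20098)*(40603 - 24376) = 23462*16227 = 380717874)
-k = -1*380717874 = -380717874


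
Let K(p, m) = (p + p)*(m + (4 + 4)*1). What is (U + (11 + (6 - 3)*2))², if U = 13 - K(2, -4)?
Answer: 196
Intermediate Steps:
K(p, m) = 2*p*(8 + m) (K(p, m) = (2*p)*(m + 8*1) = (2*p)*(m + 8) = (2*p)*(8 + m) = 2*p*(8 + m))
U = -3 (U = 13 - 2*2*(8 - 4) = 13 - 2*2*4 = 13 - 1*16 = 13 - 16 = -3)
(U + (11 + (6 - 3)*2))² = (-3 + (11 + (6 - 3)*2))² = (-3 + (11 + 3*2))² = (-3 + (11 + 6))² = (-3 + 17)² = 14² = 196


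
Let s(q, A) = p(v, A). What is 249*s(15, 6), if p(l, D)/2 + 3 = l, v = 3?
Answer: 0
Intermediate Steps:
p(l, D) = -6 + 2*l
s(q, A) = 0 (s(q, A) = -6 + 2*3 = -6 + 6 = 0)
249*s(15, 6) = 249*0 = 0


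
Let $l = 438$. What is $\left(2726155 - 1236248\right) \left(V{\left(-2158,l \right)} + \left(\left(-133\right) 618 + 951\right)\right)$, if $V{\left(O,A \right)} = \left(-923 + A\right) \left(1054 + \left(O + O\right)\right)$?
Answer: $2236092653089$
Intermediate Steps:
$V{\left(O,A \right)} = \left(-923 + A\right) \left(1054 + 2 O\right)$
$\left(2726155 - 1236248\right) \left(V{\left(-2158,l \right)} + \left(\left(-133\right) 618 + 951\right)\right) = \left(2726155 - 1236248\right) \left(\left(-972842 - -3983668 + 1054 \cdot 438 + 2 \cdot 438 \left(-2158\right)\right) + \left(\left(-133\right) 618 + 951\right)\right) = 1489907 \left(\left(-972842 + 3983668 + 461652 - 1890408\right) + \left(-82194 + 951\right)\right) = 1489907 \left(1582070 - 81243\right) = 1489907 \cdot 1500827 = 2236092653089$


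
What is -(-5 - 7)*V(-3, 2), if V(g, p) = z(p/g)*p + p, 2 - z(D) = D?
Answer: 88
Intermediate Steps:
z(D) = 2 - D
V(g, p) = p + p*(2 - p/g) (V(g, p) = (2 - p/g)*p + p = p*(2 - p/g) + p = p + p*(2 - p/g))
-(-5 - 7)*V(-3, 2) = -(-5 - 7)*2*(-1*2 + 3*(-3))/(-3) = -(-12)*2*(-1/3)*(-2 - 9) = -(-12)*2*(-1/3)*(-11) = -(-12)*22/3 = -1*(-88) = 88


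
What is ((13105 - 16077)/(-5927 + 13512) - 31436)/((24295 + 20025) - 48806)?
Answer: 119222516/17013155 ≈ 7.0077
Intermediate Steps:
((13105 - 16077)/(-5927 + 13512) - 31436)/((24295 + 20025) - 48806) = (-2972/7585 - 31436)/(44320 - 48806) = (-2972*1/7585 - 31436)/(-4486) = (-2972/7585 - 31436)*(-1/4486) = -238445032/7585*(-1/4486) = 119222516/17013155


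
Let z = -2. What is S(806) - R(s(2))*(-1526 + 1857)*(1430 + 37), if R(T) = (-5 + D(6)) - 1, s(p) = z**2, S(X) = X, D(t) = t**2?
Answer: -14566504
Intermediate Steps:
s(p) = 4 (s(p) = (-2)**2 = 4)
R(T) = 30 (R(T) = (-5 + 6**2) - 1 = (-5 + 36) - 1 = 31 - 1 = 30)
S(806) - R(s(2))*(-1526 + 1857)*(1430 + 37) = 806 - 30*(-1526 + 1857)*(1430 + 37) = 806 - 30*331*1467 = 806 - 30*485577 = 806 - 1*14567310 = 806 - 14567310 = -14566504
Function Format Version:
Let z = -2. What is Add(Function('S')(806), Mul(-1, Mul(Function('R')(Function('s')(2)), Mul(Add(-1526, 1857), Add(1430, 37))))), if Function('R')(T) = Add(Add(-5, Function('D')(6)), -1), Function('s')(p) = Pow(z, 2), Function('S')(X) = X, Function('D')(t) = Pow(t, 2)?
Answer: -14566504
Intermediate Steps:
Function('s')(p) = 4 (Function('s')(p) = Pow(-2, 2) = 4)
Function('R')(T) = 30 (Function('R')(T) = Add(Add(-5, Pow(6, 2)), -1) = Add(Add(-5, 36), -1) = Add(31, -1) = 30)
Add(Function('S')(806), Mul(-1, Mul(Function('R')(Function('s')(2)), Mul(Add(-1526, 1857), Add(1430, 37))))) = Add(806, Mul(-1, Mul(30, Mul(Add(-1526, 1857), Add(1430, 37))))) = Add(806, Mul(-1, Mul(30, Mul(331, 1467)))) = Add(806, Mul(-1, Mul(30, 485577))) = Add(806, Mul(-1, 14567310)) = Add(806, -14567310) = -14566504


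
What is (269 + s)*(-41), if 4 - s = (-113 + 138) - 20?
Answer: -10988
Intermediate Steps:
s = -1 (s = 4 - ((-113 + 138) - 20) = 4 - (25 - 20) = 4 - 1*5 = 4 - 5 = -1)
(269 + s)*(-41) = (269 - 1)*(-41) = 268*(-41) = -10988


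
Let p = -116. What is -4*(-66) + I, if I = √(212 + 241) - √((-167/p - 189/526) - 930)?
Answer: 264 + √453 - I*√216145221587/15254 ≈ 285.28 - 30.478*I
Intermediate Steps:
I = √453 - I*√216145221587/15254 (I = √(212 + 241) - √((-167/(-116) - 189/526) - 930) = √453 - √((-167*(-1/116) - 189*1/526) - 930) = √453 - √((167/116 - 189/526) - 930) = √453 - √(32959/30508 - 930) = √453 - √(-28339481/30508) = √453 - I*√216145221587/15254 ≈ 21.284 - 30.478*I)
-4*(-66) + I = -4*(-66) + (√453 - I*√216145221587/15254) = 264 + (√453 - I*√216145221587/15254) = 264 + √453 - I*√216145221587/15254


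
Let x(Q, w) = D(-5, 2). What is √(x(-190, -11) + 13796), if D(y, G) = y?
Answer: √13791 ≈ 117.44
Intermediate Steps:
x(Q, w) = -5
√(x(-190, -11) + 13796) = √(-5 + 13796) = √13791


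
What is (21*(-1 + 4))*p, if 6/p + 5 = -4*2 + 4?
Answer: -42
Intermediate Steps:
p = -2/3 (p = 6/(-5 + (-4*2 + 4)) = 6/(-5 + (-8 + 4)) = 6/(-5 - 4) = 6/(-9) = 6*(-1/9) = -2/3 ≈ -0.66667)
(21*(-1 + 4))*p = (21*(-1 + 4))*(-2/3) = (21*3)*(-2/3) = 63*(-2/3) = -42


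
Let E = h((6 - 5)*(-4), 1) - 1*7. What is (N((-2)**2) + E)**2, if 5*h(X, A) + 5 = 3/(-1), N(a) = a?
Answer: 529/25 ≈ 21.160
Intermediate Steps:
h(X, A) = -8/5 (h(X, A) = -1 + (3/(-1))/5 = -1 + (3*(-1))/5 = -1 + (1/5)*(-3) = -1 - 3/5 = -8/5)
E = -43/5 (E = -8/5 - 1*7 = -8/5 - 7 = -43/5 ≈ -8.6000)
(N((-2)**2) + E)**2 = ((-2)**2 - 43/5)**2 = (4 - 43/5)**2 = (-23/5)**2 = 529/25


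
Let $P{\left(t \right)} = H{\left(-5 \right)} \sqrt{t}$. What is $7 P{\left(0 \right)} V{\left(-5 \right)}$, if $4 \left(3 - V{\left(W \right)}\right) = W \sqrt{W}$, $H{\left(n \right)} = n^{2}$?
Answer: $0$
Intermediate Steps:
$V{\left(W \right)} = 3 - \frac{W^{\frac{3}{2}}}{4}$ ($V{\left(W \right)} = 3 - \frac{W \sqrt{W}}{4} = 3 - \frac{W^{\frac{3}{2}}}{4}$)
$P{\left(t \right)} = 25 \sqrt{t}$ ($P{\left(t \right)} = \left(-5\right)^{2} \sqrt{t} = 25 \sqrt{t}$)
$7 P{\left(0 \right)} V{\left(-5 \right)} = 7 \cdot 25 \sqrt{0} \left(3 - \frac{\left(-5\right)^{\frac{3}{2}}}{4}\right) = 7 \cdot 25 \cdot 0 \left(3 - \frac{\left(-5\right) i \sqrt{5}}{4}\right) = 7 \cdot 0 \left(3 + \frac{5 i \sqrt{5}}{4}\right) = 0 \left(3 + \frac{5 i \sqrt{5}}{4}\right) = 0$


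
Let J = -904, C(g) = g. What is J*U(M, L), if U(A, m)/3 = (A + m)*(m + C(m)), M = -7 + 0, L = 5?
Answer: 54240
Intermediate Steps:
M = -7
U(A, m) = 6*m*(A + m) (U(A, m) = 3*((A + m)*(m + m)) = 3*((A + m)*(2*m)) = 3*(2*m*(A + m)) = 6*m*(A + m))
J*U(M, L) = -5424*5*(-7 + 5) = -5424*5*(-2) = -904*(-60) = 54240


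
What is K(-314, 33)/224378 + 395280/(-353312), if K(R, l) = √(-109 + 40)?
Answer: -405/362 + I*√69/224378 ≈ -1.1188 + 3.7021e-5*I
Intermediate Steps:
K(R, l) = I*√69 (K(R, l) = √(-69) = I*√69)
K(-314, 33)/224378 + 395280/(-353312) = (I*√69)/224378 + 395280/(-353312) = (I*√69)*(1/224378) + 395280*(-1/353312) = I*√69/224378 - 405/362 = -405/362 + I*√69/224378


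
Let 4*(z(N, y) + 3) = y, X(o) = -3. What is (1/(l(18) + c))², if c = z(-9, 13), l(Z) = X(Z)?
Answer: 16/121 ≈ 0.13223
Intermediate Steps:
l(Z) = -3
z(N, y) = -3 + y/4
c = ¼ (c = -3 + (¼)*13 = -3 + 13/4 = ¼ ≈ 0.25000)
(1/(l(18) + c))² = (1/(-3 + ¼))² = (1/(-11/4))² = (-4/11)² = 16/121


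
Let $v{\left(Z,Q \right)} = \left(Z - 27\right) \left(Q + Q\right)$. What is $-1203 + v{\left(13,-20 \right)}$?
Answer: $-643$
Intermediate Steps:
$v{\left(Z,Q \right)} = 2 Q \left(-27 + Z\right)$ ($v{\left(Z,Q \right)} = \left(-27 + Z\right) 2 Q = 2 Q \left(-27 + Z\right)$)
$-1203 + v{\left(13,-20 \right)} = -1203 + 2 \left(-20\right) \left(-27 + 13\right) = -1203 + 2 \left(-20\right) \left(-14\right) = -1203 + 560 = -643$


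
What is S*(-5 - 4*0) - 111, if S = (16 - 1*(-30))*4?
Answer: -1031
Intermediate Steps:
S = 184 (S = (16 + 30)*4 = 46*4 = 184)
S*(-5 - 4*0) - 111 = 184*(-5 - 4*0) - 111 = 184*(-5 + 0) - 111 = 184*(-5) - 111 = -920 - 111 = -1031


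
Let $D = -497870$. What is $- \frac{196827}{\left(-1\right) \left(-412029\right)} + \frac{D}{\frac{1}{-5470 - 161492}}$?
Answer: $\frac{11416687820946811}{137343} \approx 8.3125 \cdot 10^{10}$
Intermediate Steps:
$- \frac{196827}{\left(-1\right) \left(-412029\right)} + \frac{D}{\frac{1}{-5470 - 161492}} = - \frac{196827}{\left(-1\right) \left(-412029\right)} - \frac{497870}{\frac{1}{-5470 - 161492}} = - \frac{196827}{412029} - \frac{497870}{\frac{1}{-166962}} = \left(-196827\right) \frac{1}{412029} - \frac{497870}{- \frac{1}{166962}} = - \frac{65609}{137343} - -83125370940 = - \frac{65609}{137343} + 83125370940 = \frac{11416687820946811}{137343}$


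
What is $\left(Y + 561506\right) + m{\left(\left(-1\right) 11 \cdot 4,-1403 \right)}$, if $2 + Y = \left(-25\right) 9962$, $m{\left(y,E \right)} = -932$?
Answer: $311522$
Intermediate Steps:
$Y = -249052$ ($Y = -2 - 249050 = -249052$)
$\left(Y + 561506\right) + m{\left(\left(-1\right) 11 \cdot 4,-1403 \right)} = \left(-249052 + 561506\right) - 932 = 312454 - 932 = 311522$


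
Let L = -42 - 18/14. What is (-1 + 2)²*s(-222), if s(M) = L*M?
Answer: 67266/7 ≈ 9609.4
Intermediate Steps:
L = -303/7 (L = -42 - 18*1/14 = -42 - 9/7 = -303/7 ≈ -43.286)
s(M) = -303*M/7
(-1 + 2)²*s(-222) = (-1 + 2)²*(-303/7*(-222)) = 1²*(67266/7) = 1*(67266/7) = 67266/7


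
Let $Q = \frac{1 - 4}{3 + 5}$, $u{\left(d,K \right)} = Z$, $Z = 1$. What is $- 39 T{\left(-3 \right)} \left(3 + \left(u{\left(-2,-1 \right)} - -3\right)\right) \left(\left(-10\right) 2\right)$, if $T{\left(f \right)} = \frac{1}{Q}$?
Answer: $-14560$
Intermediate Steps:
$u{\left(d,K \right)} = 1$
$Q = - \frac{3}{8} \approx -0.375$
$T{\left(f \right)} = - \frac{8}{3}$ ($T{\left(f \right)} = \frac{1}{- \frac{3}{8}} = - \frac{8}{3}$)
$- 39 T{\left(-3 \right)} \left(3 + \left(u{\left(-2,-1 \right)} - -3\right)\right) \left(\left(-10\right) 2\right) = - 39 \left(- \frac{8 \left(3 + \left(1 - -3\right)\right)}{3}\right) \left(\left(-10\right) 2\right) = - 39 \left(- \frac{8 \left(3 + \left(1 + 3\right)\right)}{3}\right) \left(-20\right) = - 39 \left(- \frac{8 \left(3 + 4\right)}{3}\right) \left(-20\right) = - 39 \left(\left(- \frac{8}{3}\right) 7\right) \left(-20\right) = \left(-39\right) \left(- \frac{56}{3}\right) \left(-20\right) = 728 \left(-20\right) = -14560$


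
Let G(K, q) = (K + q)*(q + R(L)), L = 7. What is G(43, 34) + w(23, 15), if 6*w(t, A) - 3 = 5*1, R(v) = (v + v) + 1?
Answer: 11323/3 ≈ 3774.3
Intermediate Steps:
R(v) = 1 + 2*v (R(v) = 2*v + 1 = 1 + 2*v)
G(K, q) = (15 + q)*(K + q) (G(K, q) = (K + q)*(q + (1 + 2*7)) = (K + q)*(q + (1 + 14)) = (K + q)*(q + 15) = (K + q)*(15 + q) = (15 + q)*(K + q))
w(t, A) = 4/3 (w(t, A) = ½ + (5*1)/6 = ½ + (⅙)*5 = ½ + ⅚ = 4/3)
G(43, 34) + w(23, 15) = (34² + 15*43 + 15*34 + 43*34) + 4/3 = (1156 + 645 + 510 + 1462) + 4/3 = 3773 + 4/3 = 11323/3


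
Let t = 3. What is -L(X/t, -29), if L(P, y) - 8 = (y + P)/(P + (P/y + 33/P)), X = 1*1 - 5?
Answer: -6388/697 ≈ -9.1650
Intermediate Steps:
X = -4 (X = 1 - 5 = -4)
L(P, y) = 8 + (P + y)/(P + 33/P + P/y) (L(P, y) = 8 + (y + P)/(P + (P/y + 33/P)) = 8 + (P + y)/(P + (33/P + P/y)) = 8 + (P + y)/(P + 33/P + P/y))
-L(X/t, -29) = -(8*(-4/3)² + 264*(-29) - 4/3*(-29)² + 9*(-29)*(-4/3)²)/((-4/3)² + 33*(-29) - 29*(-4/3)²) = -(8*(-4*⅓)² - 7656 - 4*⅓*841 + 9*(-29)*(-4*⅓)²)/((-4*⅓)² - 957 - 29*(-4*⅓)²) = -(8*(-4/3)² - 7656 - 4/3*841 + 9*(-29)*(-4/3)²)/((-4/3)² - 957 - 29*(-4/3)²) = -(8*(16/9) - 7656 - 3364/3 + 9*(-29)*(16/9))/(16/9 - 957 - 29*16/9) = -(128/9 - 7656 - 3364/3 - 464)/(16/9 - 957 - 464/9) = -(-83044)/((-9061/9)*9) = -(-9)*(-83044)/(9061*9) = -1*6388/697 = -6388/697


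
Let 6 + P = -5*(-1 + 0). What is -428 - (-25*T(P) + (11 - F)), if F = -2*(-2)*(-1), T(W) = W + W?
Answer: -493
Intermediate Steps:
P = -1 (P = -6 - 5*(-1 + 0) = -6 - 5*(-1) = -6 + 5 = -1)
T(W) = 2*W
F = -4 (F = 4*(-1) = -4)
-428 - (-25*T(P) + (11 - F)) = -428 - (-50*(-1) + (11 - 1*(-4))) = -428 - (-25*(-2) + (11 + 4)) = -428 - (50 + 15) = -428 - 1*65 = -428 - 65 = -493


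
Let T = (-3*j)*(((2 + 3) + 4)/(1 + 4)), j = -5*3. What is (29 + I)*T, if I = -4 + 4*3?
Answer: 2997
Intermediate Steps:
I = 8 (I = -4 + 12 = 8)
j = -15
T = 81 (T = (-3*(-15))*(((2 + 3) + 4)/(1 + 4)) = 45*((5 + 4)/5) = 45*(9*(⅕)) = 45*(9/5) = 81)
(29 + I)*T = (29 + 8)*81 = 37*81 = 2997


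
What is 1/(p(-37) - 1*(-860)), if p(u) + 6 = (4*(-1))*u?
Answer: 1/1002 ≈ 0.00099800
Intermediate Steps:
p(u) = -6 - 4*u (p(u) = -6 + (4*(-1))*u = -6 - 4*u)
1/(p(-37) - 1*(-860)) = 1/((-6 - 4*(-37)) - 1*(-860)) = 1/((-6 + 148) + 860) = 1/(142 + 860) = 1/1002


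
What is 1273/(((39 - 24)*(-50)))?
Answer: -1273/750 ≈ -1.6973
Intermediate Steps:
1273/(((39 - 24)*(-50))) = 1273/((15*(-50))) = 1273/(-750) = 1273*(-1/750) = -1273/750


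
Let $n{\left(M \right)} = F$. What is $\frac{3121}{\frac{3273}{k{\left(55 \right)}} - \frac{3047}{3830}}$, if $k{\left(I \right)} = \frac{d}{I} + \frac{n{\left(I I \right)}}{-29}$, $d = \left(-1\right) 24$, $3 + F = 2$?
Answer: $- \frac{7662148630}{19996219177} \approx -0.38318$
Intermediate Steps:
$F = -1$ ($F = -3 + 2 = -1$)
$n{\left(M \right)} = -1$
$d = -24$
$k{\left(I \right)} = \frac{1}{29} - \frac{24}{I}$ ($k{\left(I \right)} = - \frac{24}{I} - \frac{1}{-29} = - \frac{24}{I} - - \frac{1}{29} = - \frac{24}{I} + \frac{1}{29} = \frac{1}{29} - \frac{24}{I}$)
$\frac{3121}{\frac{3273}{k{\left(55 \right)}} - \frac{3047}{3830}} = \frac{3121}{\frac{3273}{\frac{1}{29} \cdot \frac{1}{55} \left(-696 + 55\right)} - \frac{3047}{3830}} = \frac{3121}{\frac{3273}{\frac{1}{29} \cdot \frac{1}{55} \left(-641\right)} - \frac{3047}{3830}} = \frac{3121}{\frac{3273}{- \frac{641}{1595}} - \frac{3047}{3830}} = \frac{3121}{3273 \left(- \frac{1595}{641}\right) - \frac{3047}{3830}} = \frac{3121}{- \frac{5220435}{641} - \frac{3047}{3830}} = \frac{3121}{- \frac{19996219177}{2455030}} = 3121 \left(- \frac{2455030}{19996219177}\right) = - \frac{7662148630}{19996219177}$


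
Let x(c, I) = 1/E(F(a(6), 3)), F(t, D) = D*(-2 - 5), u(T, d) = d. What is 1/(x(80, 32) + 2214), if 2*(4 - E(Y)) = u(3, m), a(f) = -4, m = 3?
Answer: 5/11072 ≈ 0.00045159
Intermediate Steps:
F(t, D) = -7*D (F(t, D) = D*(-7) = -7*D)
E(Y) = 5/2 (E(Y) = 4 - ½*3 = 4 - 3/2 = 5/2)
x(c, I) = ⅖ (x(c, I) = 1/(5/2) = ⅖)
1/(x(80, 32) + 2214) = 1/(⅖ + 2214) = 1/(11072/5) = 5/11072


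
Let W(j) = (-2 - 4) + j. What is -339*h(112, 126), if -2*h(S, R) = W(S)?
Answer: 17967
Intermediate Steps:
W(j) = -6 + j
h(S, R) = 3 - S/2 (h(S, R) = -(-6 + S)/2 = 3 - S/2)
-339*h(112, 126) = -339*(3 - ½*112) = -339*(3 - 56) = -339*(-53) = 17967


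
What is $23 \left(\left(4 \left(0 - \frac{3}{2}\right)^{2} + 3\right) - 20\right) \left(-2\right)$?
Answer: $368$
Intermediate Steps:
$23 \left(\left(4 \left(0 - \frac{3}{2}\right)^{2} + 3\right) - 20\right) \left(-2\right) = 23 \left(\left(4 \left(- \frac{3}{2}\right)^{2} + 3\right) - 20\right) \left(-2\right) = 23 \left(\left(4 \cdot \frac{9}{4} + 3\right) - 20\right) \left(-2\right) = 23 \left(\left(9 + 3\right) - 20\right) \left(-2\right) = 23 \left(12 - 20\right) \left(-2\right) = 23 \left(\left(-8\right) \left(-2\right)\right) = 23 \cdot 16 = 368$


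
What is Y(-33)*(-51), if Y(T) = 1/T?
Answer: 17/11 ≈ 1.5455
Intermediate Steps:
Y(-33)*(-51) = -51/(-33) = -1/33*(-51) = 17/11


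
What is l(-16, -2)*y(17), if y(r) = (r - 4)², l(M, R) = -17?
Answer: -2873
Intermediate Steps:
y(r) = (-4 + r)²
l(-16, -2)*y(17) = -17*(-4 + 17)² = -17*13² = -17*169 = -2873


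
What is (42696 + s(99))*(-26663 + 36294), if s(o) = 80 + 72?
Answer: 412669088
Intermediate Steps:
s(o) = 152
(42696 + s(99))*(-26663 + 36294) = (42696 + 152)*(-26663 + 36294) = 42848*9631 = 412669088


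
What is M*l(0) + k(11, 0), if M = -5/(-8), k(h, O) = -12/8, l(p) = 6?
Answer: 9/4 ≈ 2.2500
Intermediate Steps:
k(h, O) = -3/2 (k(h, O) = -12*1/8 = -3/2)
M = 5/8 (M = -5*(-1/8) = 5/8 ≈ 0.62500)
M*l(0) + k(11, 0) = (5/8)*6 - 3/2 = 15/4 - 3/2 = 9/4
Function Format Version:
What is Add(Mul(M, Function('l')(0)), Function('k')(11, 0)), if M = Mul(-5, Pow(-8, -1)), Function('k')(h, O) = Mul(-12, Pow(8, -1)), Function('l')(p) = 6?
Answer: Rational(9, 4) ≈ 2.2500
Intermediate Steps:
Function('k')(h, O) = Rational(-3, 2) (Function('k')(h, O) = Mul(-12, Rational(1, 8)) = Rational(-3, 2))
M = Rational(5, 8) (M = Mul(-5, Rational(-1, 8)) = Rational(5, 8) ≈ 0.62500)
Add(Mul(M, Function('l')(0)), Function('k')(11, 0)) = Add(Mul(Rational(5, 8), 6), Rational(-3, 2)) = Add(Rational(15, 4), Rational(-3, 2)) = Rational(9, 4)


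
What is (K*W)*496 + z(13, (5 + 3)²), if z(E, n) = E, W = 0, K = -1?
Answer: 13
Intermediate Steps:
(K*W)*496 + z(13, (5 + 3)²) = -1*0*496 + 13 = 0*496 + 13 = 0 + 13 = 13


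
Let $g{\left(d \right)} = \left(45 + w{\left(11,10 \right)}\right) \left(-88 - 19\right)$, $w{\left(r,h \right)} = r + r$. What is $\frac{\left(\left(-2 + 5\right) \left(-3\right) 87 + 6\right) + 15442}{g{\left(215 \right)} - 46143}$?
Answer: $- \frac{2095}{7616} \approx -0.27508$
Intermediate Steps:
$w{\left(r,h \right)} = 2 r$
$g{\left(d \right)} = -7169$ ($g{\left(d \right)} = \left(45 + 2 \cdot 11\right) \left(-88 - 19\right) = \left(45 + 22\right) \left(-107\right) = 67 \left(-107\right) = -7169$)
$\frac{\left(\left(-2 + 5\right) \left(-3\right) 87 + 6\right) + 15442}{g{\left(215 \right)} - 46143} = \frac{\left(\left(-2 + 5\right) \left(-3\right) 87 + 6\right) + 15442}{-7169 - 46143} = \frac{\left(3 \left(-3\right) 87 + 6\right) + 15442}{-53312} = \left(\left(\left(-9\right) 87 + 6\right) + 15442\right) \left(- \frac{1}{53312}\right) = \left(\left(-783 + 6\right) + 15442\right) \left(- \frac{1}{53312}\right) = \left(-777 + 15442\right) \left(- \frac{1}{53312}\right) = 14665 \left(- \frac{1}{53312}\right) = - \frac{2095}{7616}$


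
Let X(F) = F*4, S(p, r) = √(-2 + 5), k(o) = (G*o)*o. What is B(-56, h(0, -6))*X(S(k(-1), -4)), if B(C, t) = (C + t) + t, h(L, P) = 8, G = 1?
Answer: -160*√3 ≈ -277.13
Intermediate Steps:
k(o) = o² (k(o) = (1*o)*o = o*o = o²)
S(p, r) = √3
B(C, t) = C + 2*t
X(F) = 4*F
B(-56, h(0, -6))*X(S(k(-1), -4)) = (-56 + 2*8)*(4*√3) = (-56 + 16)*(4*√3) = -160*√3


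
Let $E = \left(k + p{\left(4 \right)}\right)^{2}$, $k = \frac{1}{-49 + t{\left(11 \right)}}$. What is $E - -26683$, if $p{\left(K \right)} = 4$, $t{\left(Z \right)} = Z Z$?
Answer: $\frac{138408193}{5184} \approx 26699.0$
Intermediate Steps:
$t{\left(Z \right)} = Z^{2}$
$k = \frac{1}{72}$ ($k = \frac{1}{-49 + 11^{2}} = \frac{1}{-49 + 121} = \frac{1}{72} \approx 0.013889$)
$E = \frac{83521}{5184}$ ($E = \left(\frac{1}{72} + 4\right)^{2} = \left(\frac{289}{72}\right)^{2} = \frac{83521}{5184} \approx 16.111$)
$E - -26683 = \frac{83521}{5184} - -26683 = \frac{83521}{5184} + 26683 = \frac{138408193}{5184}$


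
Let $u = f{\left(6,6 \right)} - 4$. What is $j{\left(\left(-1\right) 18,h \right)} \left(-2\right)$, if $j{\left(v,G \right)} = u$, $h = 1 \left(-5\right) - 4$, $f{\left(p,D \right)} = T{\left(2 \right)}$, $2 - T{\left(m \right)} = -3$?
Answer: $-2$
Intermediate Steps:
$T{\left(m \right)} = 5$ ($T{\left(m \right)} = 2 - -3 = 2 + 3 = 5$)
$f{\left(p,D \right)} = 5$
$h = -9$ ($h = -5 - 4 = -9$)
$u = 1$ ($u = 5 - 4 = 1$)
$j{\left(v,G \right)} = 1$
$j{\left(\left(-1\right) 18,h \right)} \left(-2\right) = 1 \left(-2\right) = -2$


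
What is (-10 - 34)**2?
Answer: 1936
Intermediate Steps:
(-10 - 34)**2 = (-44)**2 = 1936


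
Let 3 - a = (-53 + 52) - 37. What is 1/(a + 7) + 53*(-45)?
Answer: -114479/48 ≈ -2385.0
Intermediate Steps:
a = 41 (a = 3 - ((-53 + 52) - 37) = 3 - (-1 - 37) = 3 - 1*(-38) = 3 + 38 = 41)
1/(a + 7) + 53*(-45) = 1/(41 + 7) + 53*(-45) = 1/48 - 2385 = -114479/48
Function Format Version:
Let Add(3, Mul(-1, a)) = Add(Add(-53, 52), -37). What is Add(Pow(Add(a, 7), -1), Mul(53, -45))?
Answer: Rational(-114479, 48) ≈ -2385.0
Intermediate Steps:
a = 41 (a = Add(3, Mul(-1, Add(Add(-53, 52), -37))) = Add(3, Mul(-1, Add(-1, -37))) = Add(3, Mul(-1, -38)) = Add(3, 38) = 41)
Add(Pow(Add(a, 7), -1), Mul(53, -45)) = Add(Pow(Add(41, 7), -1), Mul(53, -45)) = Add(Pow(48, -1), -2385) = Add(Rational(1, 48), -2385) = Rational(-114479, 48)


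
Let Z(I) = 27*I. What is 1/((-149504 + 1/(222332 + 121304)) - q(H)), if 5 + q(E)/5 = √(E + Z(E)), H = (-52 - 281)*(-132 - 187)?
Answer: -5883777474699316/876574265525252929683 + 1180857004960*√82621/876574265525252929683 ≈ -6.3250e-6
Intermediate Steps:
H = 106227 (H = -333*(-319) = 106227)
q(E) = -25 + 10*√7*√E (q(E) = -25 + 5*√(E + 27*E) = -25 + 5*√(28*E) = -25 + 5*(2*√7*√E) = -25 + 10*√7*√E)
1/((-149504 + 1/(222332 + 121304)) - q(H)) = 1/((-149504 + 1/(222332 + 121304)) - (-25 + 10*√7*√106227)) = 1/((-149504 + 1/343636) - (-25 + 10*√7*(3*√11803))) = 1/((-149504 + 1/343636) - (-25 + 30*√82621)) = 1/(-51374956543/343636 + (25 - 30*√82621)) = 1/(-51366365643/343636 - 30*√82621)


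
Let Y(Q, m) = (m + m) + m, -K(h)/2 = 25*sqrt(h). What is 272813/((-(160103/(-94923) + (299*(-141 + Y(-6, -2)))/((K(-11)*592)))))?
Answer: 1737337755768848576640000/11497880852357301007 - 139046598878336329471200*I*sqrt(11)/11497880852357301007 ≈ 1.511e+5 - 40109.0*I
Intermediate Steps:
K(h) = -50*sqrt(h)
Y(Q, m) = 3*m (Y(Q, m) = 2*m + m = 3*m)
272813/((-(160103/(-94923) + (299*(-141 + Y(-6, -2)))/((K(-11)*592))))) = 272813/((-(160103/(-94923) + (299*(-141 + 3*(-2)))/((-50*I*sqrt(11)*592))))) = 272813/((-(160103*(-1/94923) + (299*(-141 - 6))/((-50*I*sqrt(11)*592))))) = 272813/((-(-160103/94923 + (299*(-147))/((-50*I*sqrt(11)*592))))) = 272813/((-(-160103/94923 - 43953*I*sqrt(11)/325600))) = 272813/(160103/94923 + 43953*I*sqrt(11)/325600)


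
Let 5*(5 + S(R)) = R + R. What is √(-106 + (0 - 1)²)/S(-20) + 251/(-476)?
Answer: -251/476 - I*√105/13 ≈ -0.52731 - 0.78823*I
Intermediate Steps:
S(R) = -5 + 2*R/5 (S(R) = -5 + (R + R)/5 = -5 + (2*R)/5 = -5 + 2*R/5)
√(-106 + (0 - 1)²)/S(-20) + 251/(-476) = √(-106 + (0 - 1)²)/(-5 + (⅖)*(-20)) + 251/(-476) = √(-106 + (-1)²)/(-5 - 8) + 251*(-1/476) = √(-106 + 1)/(-13) - 251/476 = √(-105)*(-1/13) - 251/476 = (I*√105)*(-1/13) - 251/476 = -I*√105/13 - 251/476 = -251/476 - I*√105/13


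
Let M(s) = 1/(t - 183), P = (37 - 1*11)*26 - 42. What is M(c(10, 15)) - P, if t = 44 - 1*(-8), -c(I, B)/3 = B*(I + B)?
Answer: -83055/131 ≈ -634.01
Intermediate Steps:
c(I, B) = -3*B*(B + I) (c(I, B) = -3*B*(I + B) = -3*B*(B + I))
P = 634 (P = (37 - 11)*26 - 42 = 26*26 - 42 = 676 - 42 = 634)
t = 52 (t = 44 + 8 = 52)
M(s) = -1/131 (M(s) = 1/(52 - 183) = 1/(-131) = -1/131)
M(c(10, 15)) - P = -1/131 - 1*634 = -1/131 - 634 = -83055/131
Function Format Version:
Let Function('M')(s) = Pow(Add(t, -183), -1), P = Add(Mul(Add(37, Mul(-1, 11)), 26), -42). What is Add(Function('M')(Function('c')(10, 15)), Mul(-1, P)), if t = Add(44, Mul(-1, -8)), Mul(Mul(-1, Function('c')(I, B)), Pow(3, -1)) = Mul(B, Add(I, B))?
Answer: Rational(-83055, 131) ≈ -634.01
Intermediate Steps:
Function('c')(I, B) = Mul(-3, B, Add(B, I)) (Function('c')(I, B) = Mul(-3, Mul(B, Add(I, B))) = Mul(-3, Mul(B, Add(B, I))) = Mul(-3, B, Add(B, I)))
P = 634 (P = Add(Mul(Add(37, -11), 26), -42) = Add(Mul(26, 26), -42) = Add(676, -42) = 634)
t = 52 (t = Add(44, 8) = 52)
Function('M')(s) = Rational(-1, 131) (Function('M')(s) = Pow(Add(52, -183), -1) = Pow(-131, -1) = Rational(-1, 131))
Add(Function('M')(Function('c')(10, 15)), Mul(-1, P)) = Add(Rational(-1, 131), Mul(-1, 634)) = Add(Rational(-1, 131), -634) = Rational(-83055, 131)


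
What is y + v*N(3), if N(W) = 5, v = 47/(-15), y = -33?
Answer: -146/3 ≈ -48.667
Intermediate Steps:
v = -47/15 (v = 47*(-1/15) = -47/15 ≈ -3.1333)
y + v*N(3) = -33 - 47/15*5 = -33 - 47/3 = -146/3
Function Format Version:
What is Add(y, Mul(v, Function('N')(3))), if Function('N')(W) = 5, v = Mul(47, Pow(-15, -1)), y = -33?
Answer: Rational(-146, 3) ≈ -48.667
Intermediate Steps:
v = Rational(-47, 15) (v = Mul(47, Rational(-1, 15)) = Rational(-47, 15) ≈ -3.1333)
Add(y, Mul(v, Function('N')(3))) = Add(-33, Mul(Rational(-47, 15), 5)) = Add(-33, Rational(-47, 3)) = Rational(-146, 3)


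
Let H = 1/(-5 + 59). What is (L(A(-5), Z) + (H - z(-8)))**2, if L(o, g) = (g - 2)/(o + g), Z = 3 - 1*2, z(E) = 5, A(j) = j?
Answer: 261121/11664 ≈ 22.387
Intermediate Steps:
Z = 1 (Z = 3 - 2 = 1)
L(o, g) = (-2 + g)/(g + o)
H = 1/54 ≈ 0.018519
(L(A(-5), Z) + (H - z(-8)))**2 = ((-2 + 1)/(1 - 5) + (1/54 - 1*5))**2 = (-1/(-4) + (1/54 - 5))**2 = (-1/4*(-1) - 269/54)**2 = (1/4 - 269/54)**2 = (-511/108)**2 = 261121/11664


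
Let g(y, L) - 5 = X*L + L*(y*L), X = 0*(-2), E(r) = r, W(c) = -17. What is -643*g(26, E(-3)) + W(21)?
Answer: -153694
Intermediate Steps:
X = 0
g(y, L) = 5 + y*L² (g(y, L) = 5 + (0*L + L*(y*L)) = 5 + (0 + L*(L*y)) = 5 + (0 + y*L²) = 5 + y*L²)
-643*g(26, E(-3)) + W(21) = -643*(5 + 26*(-3)²) - 17 = -643*(5 + 26*9) - 17 = -643*(5 + 234) - 17 = -643*239 - 17 = -153677 - 17 = -153694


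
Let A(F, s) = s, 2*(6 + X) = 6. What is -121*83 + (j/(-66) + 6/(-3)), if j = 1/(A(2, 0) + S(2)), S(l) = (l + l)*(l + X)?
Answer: -2651879/264 ≈ -10045.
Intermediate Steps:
X = -3 (X = -6 + (½)*6 = -6 + 3 = -3)
S(l) = 2*l*(-3 + l) (S(l) = (l + l)*(l - 3) = (2*l)*(-3 + l) = 2*l*(-3 + l))
j = -¼ (j = 1/(0 + 2*2*(-3 + 2)) = 1/(0 + 2*2*(-1)) = 1/(0 - 4) = 1/(-4) = -¼ ≈ -0.25000)
-121*83 + (j/(-66) + 6/(-3)) = -121*83 + (-¼/(-66) + 6/(-3)) = -10043 + (-¼*(-1/66) + 6*(-⅓)) = -10043 + (1/264 - 2) = -10043 - 527/264 = -2651879/264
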